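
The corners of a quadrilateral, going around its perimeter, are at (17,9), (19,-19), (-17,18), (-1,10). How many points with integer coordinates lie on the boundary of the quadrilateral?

12

Summing gcd(|Δx|,|Δy|) over the edges gives the boundary count: gcd(2,28) + gcd(36,37) + gcd(16,8) + gcd(18,1) = 2+1+8+1 = 12.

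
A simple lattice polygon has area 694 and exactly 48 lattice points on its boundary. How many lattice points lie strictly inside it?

671

Pick's theorem A = I + B/2 − 1 rearranges to I = A − B/2 + 1 = 694 − 48/2 + 1 = 671.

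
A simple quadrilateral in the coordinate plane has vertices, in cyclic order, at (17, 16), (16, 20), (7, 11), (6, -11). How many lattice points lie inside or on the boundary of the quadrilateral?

The shoelace formula gives twice the area as |[17·20 − 16·16] + [16·11 − 7·20] + [7·(-11) − 6·11] + [6·16 − 17·(-11)]| = 260, so the area is 130.
Along each edge there are gcd(|Δx|,|Δy|)+1 lattice points, so counting each shared vertex once the boundary has gcd(1,4) + gcd(9,9) + gcd(1,22) + gcd(11,27) = 1+9+1+1 = 12.
Pick's theorem gives I = A − B/2 + 1 = 130 − 12/2 + 1 = 125, so the closed region contains I + B = 125 + 12 = 137 lattice points.

137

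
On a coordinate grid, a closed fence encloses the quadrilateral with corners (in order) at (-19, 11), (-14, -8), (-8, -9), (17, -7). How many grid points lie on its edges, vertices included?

21

The number of boundary lattice points is Σ gcd(|Δx|,|Δy|) = gcd(5,19) + gcd(6,1) + gcd(25,2) + gcd(36,18) = 1+1+1+18 = 21.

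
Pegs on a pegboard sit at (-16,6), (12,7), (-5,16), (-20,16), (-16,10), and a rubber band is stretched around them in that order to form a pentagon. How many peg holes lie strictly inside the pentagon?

By the shoelace formula, twice the signed area is |[(-16)·7 − 12·6] + [12·16 − (-5)·7] + [(-5)·16 − (-20)·16] + [(-20)·10 − (-16)·16] + [(-16)·6 − (-16)·10]| = 403, so the area is 403/2.
Summing gcd(|Δx|,|Δy|) over the edges gives the boundary count: gcd(28,1) + gcd(17,9) + gcd(15,0) + gcd(4,6) + gcd(0,4) = 1+1+15+2+4 = 23.
By Pick's theorem A = I + B/2 − 1, so I = 403/2 − 23/2 + 1 = 191.

191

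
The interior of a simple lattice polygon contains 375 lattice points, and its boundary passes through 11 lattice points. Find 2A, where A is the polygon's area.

Pick's theorem states A = I + B/2 − 1, so A = 375 + 11/2 − 1 = 759/2.
Hence 2A = 759.

759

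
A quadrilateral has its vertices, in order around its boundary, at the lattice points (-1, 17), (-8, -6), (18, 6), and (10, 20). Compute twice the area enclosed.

692

By the shoelace formula, twice the signed area is |((-1)·(-6) − (-8)·17) + ((-8)·6 − 18·(-6)) + (18·20 − 10·6) + (10·17 − (-1)·20)| = 692, so the area is 346.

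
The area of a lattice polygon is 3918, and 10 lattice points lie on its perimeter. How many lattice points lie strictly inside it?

3914

Pick's theorem A = I + B/2 − 1 rearranges to I = A − B/2 + 1 = 3918 − 10/2 + 1 = 3914.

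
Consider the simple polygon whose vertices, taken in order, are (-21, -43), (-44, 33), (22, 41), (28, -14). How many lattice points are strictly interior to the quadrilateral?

By the shoelace formula, twice the signed area is |((-21)·33 − (-44)·(-43)) + ((-44)·41 − 22·33) + (22·(-14) − 28·41) + (28·(-43) − (-21)·(-14))| = 8069, so the area is 4034.5.
Summing gcd(|Δx|,|Δy|) over the edges gives the boundary count: gcd(23,76) + gcd(66,8) + gcd(6,55) + gcd(49,29) = 1+2+1+1 = 5.
By Pick's theorem A = I + B/2 − 1, so I = 4034.5 − 5/2 + 1 = 4033.

4033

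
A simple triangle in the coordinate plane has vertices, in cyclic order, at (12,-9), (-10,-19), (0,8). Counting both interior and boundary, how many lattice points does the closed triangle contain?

The shoelace formula gives twice the area as |[12·(-19) − (-10)·(-9)] + [(-10)·8 − 0·(-19)] + [0·(-9) − 12·8]| = 494, so the area is 247.
Along each edge there are gcd(|Δx|,|Δy|)+1 lattice points, so counting each shared vertex once the boundary has gcd(22,10) + gcd(10,27) + gcd(12,17) = 2+1+1 = 4.
Pick's theorem gives I = A − B/2 + 1 = 247 − 4/2 + 1 = 246, so the closed region contains I + B = 246 + 4 = 250 lattice points.

250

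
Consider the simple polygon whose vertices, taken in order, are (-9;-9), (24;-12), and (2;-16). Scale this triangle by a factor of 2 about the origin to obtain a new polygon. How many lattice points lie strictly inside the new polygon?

By the shoelace formula, twice the signed area is |[(-9)·(-12) − 24·(-9)] + [24·(-16) − 2·(-12)] + [2·(-9) − (-9)·(-16)]| = 198, so the area is 99.
Along each edge there are gcd(|Δx|,|Δy|)+1 lattice points, so counting each shared vertex once the boundary has gcd(33,3) + gcd(22,4) + gcd(11,7) = 3+2+1 = 6.
Scaling by 2 multiplies the area by 2² = 4 (so the new area is 396) and multiplies the boundary lattice-point count by 2, giving 12.
By Pick's theorem, the interior count of the dilated polygon is 396 − 12/2 + 1 = 391.

391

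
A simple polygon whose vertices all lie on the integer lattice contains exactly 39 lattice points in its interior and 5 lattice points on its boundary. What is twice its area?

81

By Pick's theorem, A = I + B/2 − 1 = 39 + 5/2 − 1 = 81/2.
Hence 2A = 81.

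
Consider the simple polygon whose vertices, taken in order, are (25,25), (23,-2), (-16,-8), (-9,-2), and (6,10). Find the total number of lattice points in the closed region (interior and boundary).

Using the shoelace formula, 2A = |[25·(-2) − 23·25] + [23·(-8) − (-16)·(-2)] + [(-16)·(-2) − (-9)·(-8)] + [(-9)·10 − 6·(-2)] + [6·25 − 25·10]| = 1059, so the area is 1059/2.
Summing gcd(|Δx|,|Δy|) over the edges gives the boundary count: gcd(2,27) + gcd(39,6) + gcd(7,6) + gcd(15,12) + gcd(19,15) = 1+3+1+3+1 = 9.
Pick's theorem gives I = A − B/2 + 1 = 1059/2 − 9/2 + 1 = 526, so the closed region contains I + B = 526 + 9 = 535 lattice points.

535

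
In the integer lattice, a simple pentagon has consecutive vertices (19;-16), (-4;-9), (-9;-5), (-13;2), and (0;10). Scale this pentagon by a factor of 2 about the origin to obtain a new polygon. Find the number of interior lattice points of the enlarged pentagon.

The shoelace formula gives twice the area as |(19·(-9) − (-4)·(-16)) + ((-4)·(-5) − (-9)·(-9)) + ((-9)·2 − (-13)·(-5)) + ((-13)·10 − 0·2) + (0·(-16) − 19·10)| = 699, so the area is 349.5.
Summing gcd(|Δx|,|Δy|) over the edges gives the boundary count: gcd(23,7) + gcd(5,4) + gcd(4,7) + gcd(13,8) + gcd(19,26) = 1+1+1+1+1 = 5.
Scaling by 2 multiplies the area by 2² = 4 (so the new area is 1398) and multiplies the boundary lattice-point count by 2, giving 10.
By Pick's theorem, the interior count of the dilated polygon is 1398 − 10/2 + 1 = 1394.

1394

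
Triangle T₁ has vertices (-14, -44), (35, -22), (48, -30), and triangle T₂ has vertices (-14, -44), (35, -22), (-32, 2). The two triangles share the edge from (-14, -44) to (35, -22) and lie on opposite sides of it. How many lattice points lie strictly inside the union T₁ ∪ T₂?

The union is the simple quadrilateral with vertices (-14, -44), (48, -30), (35, -22), (-32, 2) in order.
Using the shoelace formula, 2A = |((-14)·(-30) − 48·(-44)) + (48·(-22) − 35·(-30)) + (35·2 − (-32)·(-22)) + ((-32)·(-44) − (-14)·2)| = 3328, so the area is 1664.
The number of boundary lattice points is Σ gcd(|Δx|,|Δy|) = gcd(62,14) + gcd(13,8) + gcd(67,24) + gcd(18,46) = 2+1+1+2 = 6.
By Pick's theorem I = A − B/2 + 1 = 1664 − 6/2 + 1 = 1662.

1662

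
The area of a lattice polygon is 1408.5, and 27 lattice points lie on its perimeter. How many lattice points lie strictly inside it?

1396

From Pick's theorem, I = A − B/2 + 1 = 1408.5 − 27/2 + 1 = 1396.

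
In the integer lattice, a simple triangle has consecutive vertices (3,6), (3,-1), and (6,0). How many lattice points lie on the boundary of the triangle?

The number of boundary lattice points is Σ gcd(|Δx|,|Δy|) = gcd(0,7) + gcd(3,1) + gcd(3,6) = 7+1+3 = 11.

11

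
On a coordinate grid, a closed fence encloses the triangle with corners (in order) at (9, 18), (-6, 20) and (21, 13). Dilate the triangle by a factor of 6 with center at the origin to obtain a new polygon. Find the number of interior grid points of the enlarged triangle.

910

By the shoelace formula, twice the signed area is |(9·20 − (-6)·18) + ((-6)·13 − 21·20) + (21·18 − 9·13)| = 51, so the area is 25.5.
Along each edge there are gcd(|Δx|,|Δy|)+1 lattice points, so counting each shared vertex once the boundary has gcd(15,2) + gcd(27,7) + gcd(12,5) = 1+1+1 = 3.
Scaling by 6 multiplies the area by 6² = 36 (so the new area is 918) and multiplies the boundary lattice-point count by 6, giving 18.
By Pick's theorem, the interior count of the dilated polygon is 918 − 18/2 + 1 = 910.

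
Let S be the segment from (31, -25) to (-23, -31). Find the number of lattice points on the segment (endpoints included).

7

The number of lattice points on a segment between lattice points is gcd(|Δx|,|Δy|) + 1 = gcd(54,6) + 1 = 6 + 1 = 7.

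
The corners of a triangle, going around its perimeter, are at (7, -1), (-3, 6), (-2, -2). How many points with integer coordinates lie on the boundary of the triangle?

Along each edge there are gcd(|Δx|,|Δy|)+1 lattice points, so counting each shared vertex once the boundary has gcd(10,7) + gcd(1,8) + gcd(9,1) = 1+1+1 = 3.

3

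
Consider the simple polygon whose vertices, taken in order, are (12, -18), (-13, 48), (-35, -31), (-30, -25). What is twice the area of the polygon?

3210

By the shoelace formula, twice the signed area is |(12·48 − (-13)·(-18)) + ((-13)·(-31) − (-35)·48) + ((-35)·(-25) − (-30)·(-31)) + ((-30)·(-18) − 12·(-25))| = 3210, so the area is 1605.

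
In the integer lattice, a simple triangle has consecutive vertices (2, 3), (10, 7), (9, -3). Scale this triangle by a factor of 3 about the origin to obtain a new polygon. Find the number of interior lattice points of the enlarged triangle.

334

Using the shoelace formula, 2A = |(2·7 − 10·3) + (10·(-3) − 9·7) + (9·3 − 2·(-3))| = 76, so the area is 38.
The number of boundary lattice points is Σ gcd(|Δx|,|Δy|) = gcd(8,4) + gcd(1,10) + gcd(7,6) = 4+1+1 = 6.
Scaling by 3 multiplies the area by 3² = 9 (so the new area is 342) and multiplies the boundary lattice-point count by 3, giving 18.
By Pick's theorem, the interior count of the dilated polygon is 342 − 18/2 + 1 = 334.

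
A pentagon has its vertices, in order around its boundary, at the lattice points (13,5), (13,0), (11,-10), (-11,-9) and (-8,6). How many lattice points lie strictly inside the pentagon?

Using the shoelace formula, 2A = |(13·0 − 13·5) + (13·(-10) − 11·0) + (11·(-9) − (-11)·(-10)) + ((-11)·6 − (-8)·(-9)) + ((-8)·5 − 13·6)| = 660, so the area is 330.
The number of boundary lattice points is Σ gcd(|Δx|,|Δy|) = gcd(0,5) + gcd(2,10) + gcd(22,1) + gcd(3,15) + gcd(21,1) = 5+2+1+3+1 = 12.
Pick's theorem gives I = A − B/2 + 1 = 330 − 12/2 + 1 = 325.

325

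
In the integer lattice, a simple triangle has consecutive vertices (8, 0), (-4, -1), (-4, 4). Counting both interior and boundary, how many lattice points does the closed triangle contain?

36

The shoelace formula gives twice the area as |(8·(-1) − (-4)·0) + ((-4)·4 − (-4)·(-1)) + ((-4)·0 − 8·4)| = 60, so the area is 30.
Summing gcd(|Δx|,|Δy|) over the edges gives the boundary count: gcd(12,1) + gcd(0,5) + gcd(12,4) = 1+5+4 = 10.
Pick's theorem gives I = A − B/2 + 1 = 30 − 10/2 + 1 = 26, so the closed region contains I + B = 26 + 10 = 36 lattice points.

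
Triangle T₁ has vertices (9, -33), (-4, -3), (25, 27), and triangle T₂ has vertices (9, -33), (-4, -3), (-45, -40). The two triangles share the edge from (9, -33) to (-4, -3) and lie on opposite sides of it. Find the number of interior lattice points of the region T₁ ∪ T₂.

The union is the simple quadrilateral with vertices (9, -33), (25, 27), (-4, -3), (-45, -40) in order.
By the shoelace formula, twice the signed area is |[9·27 − 25·(-33)] + [25·(-3) − (-4)·27] + [(-4)·(-40) − (-45)·(-3)] + [(-45)·(-33) − 9·(-40)]| = 2971, so the area is 1485.5.
Summing gcd(|Δx|,|Δy|) over the edges gives the boundary count: gcd(16,60) + gcd(29,30) + gcd(41,37) + gcd(54,7) = 4+1+1+1 = 7.
By Pick's theorem I = A − B/2 + 1 = 1485.5 − 7/2 + 1 = 1483.

1483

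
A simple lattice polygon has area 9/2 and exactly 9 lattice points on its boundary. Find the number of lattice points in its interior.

1

Pick's theorem A = I + B/2 − 1 rearranges to I = A − B/2 + 1 = 9/2 − 9/2 + 1 = 1.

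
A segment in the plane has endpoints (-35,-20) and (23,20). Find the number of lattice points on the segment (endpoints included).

The number of lattice points on a segment between lattice points is gcd(|Δx|,|Δy|) + 1 = gcd(58,40) + 1 = 2 + 1 = 3.

3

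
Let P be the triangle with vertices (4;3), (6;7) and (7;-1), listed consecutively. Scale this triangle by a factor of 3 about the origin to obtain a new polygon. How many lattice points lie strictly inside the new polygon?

85

By the shoelace formula, twice the signed area is |[4·7 − 6·3] + [6·(-1) − 7·7] + [7·3 − 4·(-1)]| = 20, so the area is 10.
Along each edge there are gcd(|Δx|,|Δy|)+1 lattice points, so counting each shared vertex once the boundary has gcd(2,4) + gcd(1,8) + gcd(3,4) = 2+1+1 = 4.
Scaling by 3 multiplies the area by 3² = 9 (so the new area is 90) and multiplies the boundary lattice-point count by 3, giving 12.
By Pick's theorem, the interior count of the dilated polygon is 90 − 12/2 + 1 = 85.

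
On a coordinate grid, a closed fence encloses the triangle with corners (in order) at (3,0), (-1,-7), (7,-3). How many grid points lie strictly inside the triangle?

18

The shoelace formula gives twice the area as |[3·(-7) − (-1)·0] + [(-1)·(-3) − 7·(-7)] + [7·0 − 3·(-3)]| = 40, so the area is 20.
Along each edge there are gcd(|Δx|,|Δy|)+1 lattice points, so counting each shared vertex once the boundary has gcd(4,7) + gcd(8,4) + gcd(4,3) = 1+4+1 = 6.
By Pick's theorem A = I + B/2 − 1, so I = 20 − 6/2 + 1 = 18.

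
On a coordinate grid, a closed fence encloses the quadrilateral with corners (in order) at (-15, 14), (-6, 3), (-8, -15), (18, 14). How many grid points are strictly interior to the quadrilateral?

369

Using the shoelace formula, 2A = |((-15)·3 − (-6)·14) + ((-6)·(-15) − (-8)·3) + ((-8)·14 − 18·(-15)) + (18·14 − (-15)·14)| = 773, so the area is 773/2.
Summing gcd(|Δx|,|Δy|) over the edges gives the boundary count: gcd(9,11) + gcd(2,18) + gcd(26,29) + gcd(33,0) = 1+2+1+33 = 37.
Pick's theorem gives I = A − B/2 + 1 = 773/2 − 37/2 + 1 = 369.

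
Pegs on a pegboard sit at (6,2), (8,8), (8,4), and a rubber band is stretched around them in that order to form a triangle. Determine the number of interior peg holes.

Using the shoelace formula, 2A = |(6·8 − 8·2) + (8·4 − 8·8) + (8·2 − 6·4)| = 8, so the area is 4.
Summing gcd(|Δx|,|Δy|) over the edges gives the boundary count: gcd(2,6) + gcd(0,4) + gcd(2,2) = 2+4+2 = 8.
Pick's theorem gives I = A − B/2 + 1 = 4 − 8/2 + 1 = 1.

1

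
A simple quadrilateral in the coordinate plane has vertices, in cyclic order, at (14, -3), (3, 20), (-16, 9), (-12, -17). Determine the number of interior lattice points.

643

Using the shoelace formula, 2A = |(14·20 − 3·(-3)) + (3·9 − (-16)·20) + ((-16)·(-17) − (-12)·9) + ((-12)·(-3) − 14·(-17))| = 1290, so the area is 645.
The number of boundary lattice points is Σ gcd(|Δx|,|Δy|) = gcd(11,23) + gcd(19,11) + gcd(4,26) + gcd(26,14) = 1+1+2+2 = 6.
Pick's theorem gives I = A − B/2 + 1 = 645 − 6/2 + 1 = 643.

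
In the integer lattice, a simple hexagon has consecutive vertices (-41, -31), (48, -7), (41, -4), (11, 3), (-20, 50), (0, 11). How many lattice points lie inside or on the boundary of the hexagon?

1443

The shoelace formula gives twice the area as |((-41)·(-7) − 48·(-31)) + (48·(-4) − 41·(-7)) + (41·3 − 11·(-4)) + (11·50 − (-20)·3) + ((-20)·11 − 0·50) + (0·(-31) − (-41)·11)| = 2878, so the area is 1439.
Along each edge there are gcd(|Δx|,|Δy|)+1 lattice points, so counting each shared vertex once the boundary has gcd(89,24) + gcd(7,3) + gcd(30,7) + gcd(31,47) + gcd(20,39) + gcd(41,42) = 1+1+1+1+1+1 = 6.
Pick's theorem gives I = A − B/2 + 1 = 1439 − 6/2 + 1 = 1437, so the closed region contains I + B = 1437 + 6 = 1443 lattice points.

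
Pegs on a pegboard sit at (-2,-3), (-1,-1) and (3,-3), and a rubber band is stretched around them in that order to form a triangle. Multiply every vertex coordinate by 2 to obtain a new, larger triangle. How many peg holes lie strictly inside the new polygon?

Using the shoelace formula, 2A = |((-2)·(-1) − (-1)·(-3)) + ((-1)·(-3) − 3·(-1)) + (3·(-3) − (-2)·(-3))| = 10, so the area is 5.
The number of boundary lattice points is Σ gcd(|Δx|,|Δy|) = gcd(1,2) + gcd(4,2) + gcd(5,0) = 1+2+5 = 8.
Scaling by 2 multiplies the area by 2² = 4 (so the new area is 20) and multiplies the boundary lattice-point count by 2, giving 16.
By Pick's theorem, the interior count of the dilated polygon is 20 − 16/2 + 1 = 13.

13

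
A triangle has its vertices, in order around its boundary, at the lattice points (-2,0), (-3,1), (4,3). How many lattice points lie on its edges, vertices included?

5

Along each edge there are gcd(|Δx|,|Δy|)+1 lattice points, so counting each shared vertex once the boundary has gcd(1,1) + gcd(7,2) + gcd(6,3) = 1+1+3 = 5.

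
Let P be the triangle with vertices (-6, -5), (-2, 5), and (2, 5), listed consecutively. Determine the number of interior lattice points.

The shoelace formula gives twice the area as |[(-6)·5 − (-2)·(-5)] + [(-2)·5 − 2·5] + [2·(-5) − (-6)·5]| = 40, so the area is 20.
Along each edge there are gcd(|Δx|,|Δy|)+1 lattice points, so counting each shared vertex once the boundary has gcd(4,10) + gcd(4,0) + gcd(8,10) = 2+4+2 = 8.
Pick's theorem gives I = A − B/2 + 1 = 20 − 8/2 + 1 = 17.

17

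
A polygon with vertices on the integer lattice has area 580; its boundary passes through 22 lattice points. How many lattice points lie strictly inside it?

From Pick's theorem, I = A − B/2 + 1 = 580 − 22/2 + 1 = 570.

570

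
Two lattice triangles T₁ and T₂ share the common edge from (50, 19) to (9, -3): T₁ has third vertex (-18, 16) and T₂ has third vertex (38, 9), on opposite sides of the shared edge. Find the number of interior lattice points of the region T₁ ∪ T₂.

The union is the simple quadrilateral with vertices (50, 19), (-18, 16), (9, -3), (38, 9) in order.
By the shoelace formula, twice the signed area is |[50·16 − (-18)·19] + [(-18)·(-3) − 9·16] + [9·9 − 38·(-3)] + [38·19 − 50·9]| = 1519, so the area is 759.5.
The number of boundary lattice points is Σ gcd(|Δx|,|Δy|) = gcd(68,3) + gcd(27,19) + gcd(29,12) + gcd(12,10) = 1+1+1+2 = 5.
By Pick's theorem I = A − B/2 + 1 = 759.5 − 5/2 + 1 = 758.

758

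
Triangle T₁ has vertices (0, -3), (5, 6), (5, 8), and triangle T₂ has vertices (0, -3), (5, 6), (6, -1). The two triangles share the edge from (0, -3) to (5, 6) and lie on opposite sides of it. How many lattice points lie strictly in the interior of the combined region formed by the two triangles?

The union is the simple quadrilateral with vertices (0, -3), (5, 8), (5, 6), (6, -1) in order.
The shoelace formula gives twice the area as |[0·8 − 5·(-3)] + [5·6 − 5·8] + [5·(-1) − 6·6] + [6·(-3) − 0·(-1)]| = 54, so the area is 27.
The number of boundary lattice points is Σ gcd(|Δx|,|Δy|) = gcd(5,11) + gcd(0,2) + gcd(1,7) + gcd(6,2) = 1+2+1+2 = 6.
By Pick's theorem I = A − B/2 + 1 = 27 − 6/2 + 1 = 25.

25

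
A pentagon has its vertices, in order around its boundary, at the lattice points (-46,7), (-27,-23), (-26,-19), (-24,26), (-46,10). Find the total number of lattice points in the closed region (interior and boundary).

Using the shoelace formula, 2A = |[(-46)·(-23) − (-27)·7] + [(-27)·(-19) − (-26)·(-23)] + [(-26)·26 − (-24)·(-19)] + [(-24)·10 − (-46)·26] + [(-46)·7 − (-46)·10]| = 1124, so the area is 562.
Summing gcd(|Δx|,|Δy|) over the edges gives the boundary count: gcd(19,30) + gcd(1,4) + gcd(2,45) + gcd(22,16) + gcd(0,3) = 1+1+1+2+3 = 8.
Pick's theorem gives I = A − B/2 + 1 = 562 − 8/2 + 1 = 559, so the closed region contains I + B = 559 + 8 = 567 lattice points.

567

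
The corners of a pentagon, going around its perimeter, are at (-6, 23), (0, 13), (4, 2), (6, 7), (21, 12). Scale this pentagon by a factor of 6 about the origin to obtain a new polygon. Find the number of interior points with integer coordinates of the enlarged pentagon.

The shoelace formula gives twice the area as |[(-6)·13 − 0·23] + [0·2 − 4·13] + [4·7 − 6·2] + [6·12 − 21·7] + [21·23 − (-6)·12]| = 366, so the area is 183.
The number of boundary lattice points is Σ gcd(|Δx|,|Δy|) = gcd(6,10) + gcd(4,11) + gcd(2,5) + gcd(15,5) + gcd(27,11) = 2+1+1+5+1 = 10.
Scaling by 6 multiplies the area by 6² = 36 (so the new area is 6588) and multiplies the boundary lattice-point count by 6, giving 60.
By Pick's theorem, the interior count of the dilated polygon is 6588 − 60/2 + 1 = 6559.

6559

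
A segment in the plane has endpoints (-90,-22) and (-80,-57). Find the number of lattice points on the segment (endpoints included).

6

The number of lattice points on a segment between lattice points is gcd(|Δx|,|Δy|) + 1 = gcd(10,35) + 1 = 5 + 1 = 6.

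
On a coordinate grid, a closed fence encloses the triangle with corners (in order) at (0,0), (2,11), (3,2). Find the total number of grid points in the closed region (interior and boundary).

Using the shoelace formula, 2A = |[0·11 − 2·0] + [2·2 − 3·11] + [3·0 − 0·2]| = 29, so the area is 14.5.
Along each edge there are gcd(|Δx|,|Δy|)+1 lattice points, so counting each shared vertex once the boundary has gcd(2,11) + gcd(1,9) + gcd(3,2) = 1+1+1 = 3.
Pick's theorem gives I = A − B/2 + 1 = 14.5 − 3/2 + 1 = 14, so the closed region contains I + B = 14 + 3 = 17 lattice points.

17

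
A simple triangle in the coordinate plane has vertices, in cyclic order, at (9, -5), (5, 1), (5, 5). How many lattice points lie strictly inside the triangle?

The shoelace formula gives twice the area as |[9·1 − 5·(-5)] + [5·5 − 5·1] + [5·(-5) − 9·5]| = 16, so the area is 8.
Summing gcd(|Δx|,|Δy|) over the edges gives the boundary count: gcd(4,6) + gcd(0,4) + gcd(4,10) = 2+4+2 = 8.
By Pick's theorem A = I + B/2 − 1, so I = 8 − 8/2 + 1 = 5.

5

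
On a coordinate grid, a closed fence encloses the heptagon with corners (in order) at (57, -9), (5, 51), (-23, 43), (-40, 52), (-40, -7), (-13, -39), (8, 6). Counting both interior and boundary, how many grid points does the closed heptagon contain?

The shoelace formula gives twice the area as |[57·51 − 5·(-9)] + [5·43 − (-23)·51] + [(-23)·52 − (-40)·43] + [(-40)·(-7) − (-40)·52] + [(-40)·(-39) − (-13)·(-7)] + [(-13)·6 − 8·(-39)] + [8·(-9) − 57·6]| = 8513, so the area is 4256.5.
Summing gcd(|Δx|,|Δy|) over the edges gives the boundary count: gcd(52,60) + gcd(28,8) + gcd(17,9) + gcd(0,59) + gcd(27,32) + gcd(21,45) + gcd(49,15) = 4+4+1+59+1+3+1 = 73.
Pick's theorem gives I = A − B/2 + 1 = 4256.5 − 73/2 + 1 = 4221, so the closed region contains I + B = 4221 + 73 = 4294 lattice points.

4294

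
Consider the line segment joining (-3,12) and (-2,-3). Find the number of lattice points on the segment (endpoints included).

The number of lattice points on a segment between lattice points is gcd(|Δx|,|Δy|) + 1 = gcd(1,15) + 1 = 1 + 1 = 2.

2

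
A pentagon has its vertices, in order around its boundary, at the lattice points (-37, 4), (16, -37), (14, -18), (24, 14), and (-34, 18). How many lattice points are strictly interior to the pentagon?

Using the shoelace formula, 2A = |[(-37)·(-37) − 16·4] + [16·(-18) − 14·(-37)] + [14·14 − 24·(-18)] + [24·18 − (-34)·14] + [(-34)·4 − (-37)·18]| = 3601, so the area is 1800.5.
The number of boundary lattice points is Σ gcd(|Δx|,|Δy|) = gcd(53,41) + gcd(2,19) + gcd(10,32) + gcd(58,4) + gcd(3,14) = 1+1+2+2+1 = 7.
By Pick's theorem A = I + B/2 − 1, so I = 1800.5 − 7/2 + 1 = 1798.

1798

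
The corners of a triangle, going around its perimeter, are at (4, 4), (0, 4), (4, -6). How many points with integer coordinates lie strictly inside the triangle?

By the shoelace formula, twice the signed area is |(4·4 − 0·4) + (0·(-6) − 4·4) + (4·4 − 4·(-6))| = 40, so the area is 20.
The number of boundary lattice points is Σ gcd(|Δx|,|Δy|) = gcd(4,0) + gcd(4,10) + gcd(0,10) = 4+2+10 = 16.
Pick's theorem gives I = A − B/2 + 1 = 20 − 16/2 + 1 = 13.

13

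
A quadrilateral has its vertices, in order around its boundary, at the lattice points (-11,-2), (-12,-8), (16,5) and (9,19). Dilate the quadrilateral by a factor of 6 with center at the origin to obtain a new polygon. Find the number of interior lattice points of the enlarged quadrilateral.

10447

By the shoelace formula, twice the signed area is |((-11)·(-8) − (-12)·(-2)) + ((-12)·5 − 16·(-8)) + (16·19 − 9·5) + (9·(-2) − (-11)·19)| = 582, so the area is 291.
The number of boundary lattice points is Σ gcd(|Δx|,|Δy|) = gcd(1,6) + gcd(28,13) + gcd(7,14) + gcd(20,21) = 1+1+7+1 = 10.
Scaling by 6 multiplies the area by 6² = 36 (so the new area is 10476) and multiplies the boundary lattice-point count by 6, giving 60.
By Pick's theorem, the interior count of the dilated polygon is 10476 − 60/2 + 1 = 10447.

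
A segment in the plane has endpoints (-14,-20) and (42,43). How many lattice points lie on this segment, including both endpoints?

8

The number of lattice points on a segment between lattice points is gcd(|Δx|,|Δy|) + 1 = gcd(56,63) + 1 = 7 + 1 = 8.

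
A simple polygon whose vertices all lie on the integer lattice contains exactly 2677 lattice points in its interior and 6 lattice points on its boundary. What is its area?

By Pick's theorem, A = I + B/2 − 1 = 2677 + 6/2 − 1 = 2679.

2679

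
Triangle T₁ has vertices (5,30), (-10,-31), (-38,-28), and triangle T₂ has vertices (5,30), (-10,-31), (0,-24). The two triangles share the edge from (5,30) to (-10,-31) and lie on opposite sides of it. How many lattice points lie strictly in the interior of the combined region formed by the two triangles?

The union is the simple quadrilateral with vertices (5,30), (-38,-28), (-10,-31), (0,-24) in order.
By the shoelace formula, twice the signed area is |(5·(-28) − (-38)·30) + ((-38)·(-31) − (-10)·(-28)) + ((-10)·(-24) − 0·(-31)) + (0·30 − 5·(-24))| = 2258, so the area is 1129.
Along each edge there are gcd(|Δx|,|Δy|)+1 lattice points, so counting each shared vertex once the boundary has gcd(43,58) + gcd(28,3) + gcd(10,7) + gcd(5,54) = 1+1+1+1 = 4.
By Pick's theorem I = A − B/2 + 1 = 1129 − 4/2 + 1 = 1128.

1128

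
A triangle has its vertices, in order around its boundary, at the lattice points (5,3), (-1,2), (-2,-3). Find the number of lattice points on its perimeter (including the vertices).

The number of boundary lattice points is Σ gcd(|Δx|,|Δy|) = gcd(6,1) + gcd(1,5) + gcd(7,6) = 1+1+1 = 3.

3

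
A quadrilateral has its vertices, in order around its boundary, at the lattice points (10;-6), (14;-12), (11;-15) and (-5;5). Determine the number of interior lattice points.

Using the shoelace formula, 2A = |(10·(-12) − 14·(-6)) + (14·(-15) − 11·(-12)) + (11·5 − (-5)·(-15)) + ((-5)·(-6) − 10·5)| = 154, so the area is 77.
The number of boundary lattice points is Σ gcd(|Δx|,|Δy|) = gcd(4,6) + gcd(3,3) + gcd(16,20) + gcd(15,11) = 2+3+4+1 = 10.
Pick's theorem gives I = A − B/2 + 1 = 77 − 10/2 + 1 = 73.

73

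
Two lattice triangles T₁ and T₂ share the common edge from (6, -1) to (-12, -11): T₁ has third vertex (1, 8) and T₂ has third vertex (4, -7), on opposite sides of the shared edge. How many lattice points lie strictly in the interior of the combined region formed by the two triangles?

147

The union is the simple quadrilateral with vertices (6, -1), (1, 8), (-12, -11), (4, -7) in order.
By the shoelace formula, twice the signed area is |(6·8 − 1·(-1)) + (1·(-11) − (-12)·8) + ((-12)·(-7) − 4·(-11)) + (4·(-1) − 6·(-7))| = 300, so the area is 150.
Summing gcd(|Δx|,|Δy|) over the edges gives the boundary count: gcd(5,9) + gcd(13,19) + gcd(16,4) + gcd(2,6) = 1+1+4+2 = 8.
By Pick's theorem I = A − B/2 + 1 = 150 − 8/2 + 1 = 147.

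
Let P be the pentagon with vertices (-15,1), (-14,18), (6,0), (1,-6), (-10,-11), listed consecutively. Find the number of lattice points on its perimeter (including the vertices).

6

Summing gcd(|Δx|,|Δy|) over the edges gives the boundary count: gcd(1,17) + gcd(20,18) + gcd(5,6) + gcd(11,5) + gcd(5,12) = 1+2+1+1+1 = 6.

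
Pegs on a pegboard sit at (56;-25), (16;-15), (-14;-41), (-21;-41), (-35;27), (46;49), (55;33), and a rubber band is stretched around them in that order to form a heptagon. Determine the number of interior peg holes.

By the shoelace formula, twice the signed area is |(56·(-15) − 16·(-25)) + (16·(-41) − (-14)·(-15)) + ((-14)·(-41) − (-21)·(-41)) + ((-21)·27 − (-35)·(-41)) + ((-35)·49 − 46·27) + (46·33 − 55·49) + (55·(-25) − 56·33)| = 10952, so the area is 5476.
Summing gcd(|Δx|,|Δy|) over the edges gives the boundary count: gcd(40,10) + gcd(30,26) + gcd(7,0) + gcd(14,68) + gcd(81,22) + gcd(9,16) + gcd(1,58) = 10+2+7+2+1+1+1 = 24.
Pick's theorem gives I = A − B/2 + 1 = 5476 − 24/2 + 1 = 5465.

5465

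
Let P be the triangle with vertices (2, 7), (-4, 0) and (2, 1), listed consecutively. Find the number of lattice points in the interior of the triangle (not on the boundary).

15

The shoelace formula gives twice the area as |[2·0 − (-4)·7] + [(-4)·1 − 2·0] + [2·7 − 2·1]| = 36, so the area is 18.
The number of boundary lattice points is Σ gcd(|Δx|,|Δy|) = gcd(6,7) + gcd(6,1) + gcd(0,6) = 1+1+6 = 8.
Pick's theorem gives I = A − B/2 + 1 = 18 − 8/2 + 1 = 15.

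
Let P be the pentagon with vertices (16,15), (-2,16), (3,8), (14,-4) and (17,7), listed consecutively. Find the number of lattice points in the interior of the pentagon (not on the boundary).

The shoelace formula gives twice the area as |[16·16 − (-2)·15] + [(-2)·8 − 3·16] + [3·(-4) − 14·8] + [14·7 − 17·(-4)] + [17·15 − 16·7]| = 407, so the area is 203.5.
Summing gcd(|Δx|,|Δy|) over the edges gives the boundary count: gcd(18,1) + gcd(5,8) + gcd(11,12) + gcd(3,11) + gcd(1,8) = 1+1+1+1+1 = 5.
By Pick's theorem A = I + B/2 − 1, so I = 203.5 − 5/2 + 1 = 202.

202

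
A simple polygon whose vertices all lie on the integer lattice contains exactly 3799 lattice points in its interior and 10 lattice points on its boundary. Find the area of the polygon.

3803

By Pick's theorem, A = I + B/2 − 1 = 3799 + 10/2 − 1 = 3803.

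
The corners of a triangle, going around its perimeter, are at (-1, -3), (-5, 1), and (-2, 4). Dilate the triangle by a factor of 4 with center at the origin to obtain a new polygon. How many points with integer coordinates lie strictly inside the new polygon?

Using the shoelace formula, 2A = |[(-1)·1 − (-5)·(-3)] + [(-5)·4 − (-2)·1] + [(-2)·(-3) − (-1)·4]| = 24, so the area is 12.
Along each edge there are gcd(|Δx|,|Δy|)+1 lattice points, so counting each shared vertex once the boundary has gcd(4,4) + gcd(3,3) + gcd(1,7) = 4+3+1 = 8.
Scaling by 4 multiplies the area by 4² = 16 (so the new area is 192) and multiplies the boundary lattice-point count by 4, giving 32.
By Pick's theorem, the interior count of the dilated polygon is 192 − 32/2 + 1 = 177.

177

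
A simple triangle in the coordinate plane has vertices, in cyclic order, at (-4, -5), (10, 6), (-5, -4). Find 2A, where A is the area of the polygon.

25

The shoelace formula gives twice the area as |[(-4)·6 − 10·(-5)] + [10·(-4) − (-5)·6] + [(-5)·(-5) − (-4)·(-4)]| = 25, so the area is 12.5.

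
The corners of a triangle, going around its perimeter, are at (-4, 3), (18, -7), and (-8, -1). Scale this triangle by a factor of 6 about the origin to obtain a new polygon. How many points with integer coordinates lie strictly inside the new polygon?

2281

The shoelace formula gives twice the area as |((-4)·(-7) − 18·3) + (18·(-1) − (-8)·(-7)) + ((-8)·3 − (-4)·(-1))| = 128, so the area is 64.
Summing gcd(|Δx|,|Δy|) over the edges gives the boundary count: gcd(22,10) + gcd(26,6) + gcd(4,4) = 2+2+4 = 8.
Scaling by 6 multiplies the area by 6² = 36 (so the new area is 2304) and multiplies the boundary lattice-point count by 6, giving 48.
By Pick's theorem, the interior count of the dilated polygon is 2304 − 48/2 + 1 = 2281.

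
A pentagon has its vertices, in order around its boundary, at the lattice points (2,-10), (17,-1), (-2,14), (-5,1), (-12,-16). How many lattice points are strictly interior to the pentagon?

Using the shoelace formula, 2A = |[2·(-1) − 17·(-10)] + [17·14 − (-2)·(-1)] + [(-2)·1 − (-5)·14] + [(-5)·(-16) − (-12)·1] + [(-12)·(-10) − 2·(-16)]| = 716, so the area is 358.
Summing gcd(|Δx|,|Δy|) over the edges gives the boundary count: gcd(15,9) + gcd(19,15) + gcd(3,13) + gcd(7,17) + gcd(14,6) = 3+1+1+1+2 = 8.
By Pick's theorem A = I + B/2 − 1, so I = 358 − 8/2 + 1 = 355.

355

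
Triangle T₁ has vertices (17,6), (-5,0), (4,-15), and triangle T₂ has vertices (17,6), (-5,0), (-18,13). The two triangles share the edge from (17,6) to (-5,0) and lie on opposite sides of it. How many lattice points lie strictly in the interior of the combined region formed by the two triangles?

363

The union is the simple quadrilateral with vertices (17,6), (4,-15), (-5,0), (-18,13) in order.
By the shoelace formula, twice the signed area is |(17·(-15) − 4·6) + (4·0 − (-5)·(-15)) + ((-5)·13 − (-18)·0) + ((-18)·6 − 17·13)| = 748, so the area is 374.
The number of boundary lattice points is Σ gcd(|Δx|,|Δy|) = gcd(13,21) + gcd(9,15) + gcd(13,13) + gcd(35,7) = 1+3+13+7 = 24.
By Pick's theorem I = A − B/2 + 1 = 374 − 24/2 + 1 = 363.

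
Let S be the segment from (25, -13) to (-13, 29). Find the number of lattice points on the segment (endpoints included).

The number of lattice points on a segment between lattice points is gcd(|Δx|,|Δy|) + 1 = gcd(38,42) + 1 = 2 + 1 = 3.

3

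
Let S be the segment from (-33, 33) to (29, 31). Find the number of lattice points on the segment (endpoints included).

The number of lattice points on a segment between lattice points is gcd(|Δx|,|Δy|) + 1 = gcd(62,2) + 1 = 2 + 1 = 3.

3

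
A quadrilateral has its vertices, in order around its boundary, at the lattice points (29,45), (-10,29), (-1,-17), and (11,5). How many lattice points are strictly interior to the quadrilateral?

The shoelace formula gives twice the area as |(29·29 − (-10)·45) + ((-10)·(-17) − (-1)·29) + ((-1)·5 − 11·(-17)) + (11·45 − 29·5)| = 2022, so the area is 1011.
Summing gcd(|Δx|,|Δy|) over the edges gives the boundary count: gcd(39,16) + gcd(9,46) + gcd(12,22) + gcd(18,40) = 1+1+2+2 = 6.
Pick's theorem gives I = A − B/2 + 1 = 1011 − 6/2 + 1 = 1009.

1009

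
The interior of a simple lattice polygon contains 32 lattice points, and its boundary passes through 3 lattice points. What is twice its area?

By Pick's theorem, A = I + B/2 − 1 = 32 + 3/2 − 1 = 65/2.
Hence 2A = 65.

65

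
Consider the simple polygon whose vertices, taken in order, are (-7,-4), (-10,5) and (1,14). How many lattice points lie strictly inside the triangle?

By the shoelace formula, twice the signed area is |((-7)·5 − (-10)·(-4)) + ((-10)·14 − 1·5) + (1·(-4) − (-7)·14)| = 126, so the area is 63.
Along each edge there are gcd(|Δx|,|Δy|)+1 lattice points, so counting each shared vertex once the boundary has gcd(3,9) + gcd(11,9) + gcd(8,18) = 3+1+2 = 6.
Pick's theorem gives I = A − B/2 + 1 = 63 − 6/2 + 1 = 61.

61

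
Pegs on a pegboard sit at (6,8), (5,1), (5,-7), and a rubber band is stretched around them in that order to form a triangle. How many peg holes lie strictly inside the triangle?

0

The shoelace formula gives twice the area as |[6·1 − 5·8] + [5·(-7) − 5·1] + [5·8 − 6·(-7)]| = 8, so the area is 4.
Summing gcd(|Δx|,|Δy|) over the edges gives the boundary count: gcd(1,7) + gcd(0,8) + gcd(1,15) = 1+8+1 = 10.
Pick's theorem gives I = A − B/2 + 1 = 4 − 10/2 + 1 = 0.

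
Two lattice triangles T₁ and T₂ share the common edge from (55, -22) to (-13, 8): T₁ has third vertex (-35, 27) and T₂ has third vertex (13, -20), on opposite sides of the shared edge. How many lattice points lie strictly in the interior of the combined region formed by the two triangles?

The union is the simple quadrilateral with vertices (55, -22), (-35, 27), (-13, 8), (13, -20) in order.
Using the shoelace formula, 2A = |[55·27 − (-35)·(-22)] + [(-35)·8 − (-13)·27] + [(-13)·(-20) − 13·8] + [13·(-22) − 55·(-20)]| = 1756, so the area is 878.
Summing gcd(|Δx|,|Δy|) over the edges gives the boundary count: gcd(90,49) + gcd(22,19) + gcd(26,28) + gcd(42,2) = 1+1+2+2 = 6.
By Pick's theorem I = A − B/2 + 1 = 878 − 6/2 + 1 = 876.

876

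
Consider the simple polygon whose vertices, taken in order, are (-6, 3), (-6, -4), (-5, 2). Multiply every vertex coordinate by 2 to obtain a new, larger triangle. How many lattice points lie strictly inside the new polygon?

6

Using the shoelace formula, 2A = |[(-6)·(-4) − (-6)·3] + [(-6)·2 − (-5)·(-4)] + [(-5)·3 − (-6)·2]| = 7, so the area is 7/2.
Along each edge there are gcd(|Δx|,|Δy|)+1 lattice points, so counting each shared vertex once the boundary has gcd(0,7) + gcd(1,6) + gcd(1,1) = 7+1+1 = 9.
Scaling by 2 multiplies the area by 2² = 4 (so the new area is 14) and multiplies the boundary lattice-point count by 2, giving 18.
By Pick's theorem, the interior count of the dilated polygon is 14 − 18/2 + 1 = 6.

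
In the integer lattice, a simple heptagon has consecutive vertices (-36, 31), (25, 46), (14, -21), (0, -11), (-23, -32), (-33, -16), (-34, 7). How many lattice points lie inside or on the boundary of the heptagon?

3142

The shoelace formula gives twice the area as |[(-36)·46 − 25·31] + [25·(-21) − 14·46] + [14·(-11) − 0·(-21)] + [0·(-32) − (-23)·(-11)] + [(-23)·(-16) − (-33)·(-32)] + [(-33)·7 − (-34)·(-16)] + [(-34)·31 − (-36)·7]| = 6272, so the area is 3136.
The number of boundary lattice points is Σ gcd(|Δx|,|Δy|) = gcd(61,15) + gcd(11,67) + gcd(14,10) + gcd(23,21) + gcd(10,16) + gcd(1,23) + gcd(2,24) = 1+1+2+1+2+1+2 = 10.
Pick's theorem gives I = A − B/2 + 1 = 3136 − 10/2 + 1 = 3132, so the closed region contains I + B = 3132 + 10 = 3142 lattice points.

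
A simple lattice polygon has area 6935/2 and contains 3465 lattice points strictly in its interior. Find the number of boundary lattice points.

Pick's theorem gives A = I + B/2 − 1, so B = 2(A − I + 1) = 2(6935/2 − 3465 + 1) = 7.

7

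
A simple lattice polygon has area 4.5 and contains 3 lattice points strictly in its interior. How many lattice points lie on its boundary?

Pick's theorem gives A = I + B/2 − 1, so B = 2(A − I + 1) = 2(4.5 − 3 + 1) = 5.

5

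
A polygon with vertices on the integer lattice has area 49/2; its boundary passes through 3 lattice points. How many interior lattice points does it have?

24

From Pick's theorem, I = A − B/2 + 1 = 49/2 − 3/2 + 1 = 24.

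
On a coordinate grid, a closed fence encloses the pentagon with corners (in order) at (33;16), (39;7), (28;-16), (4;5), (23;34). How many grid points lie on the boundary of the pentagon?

10

Along each edge there are gcd(|Δx|,|Δy|)+1 lattice points, so counting each shared vertex once the boundary has gcd(6,9) + gcd(11,23) + gcd(24,21) + gcd(19,29) + gcd(10,18) = 3+1+3+1+2 = 10.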